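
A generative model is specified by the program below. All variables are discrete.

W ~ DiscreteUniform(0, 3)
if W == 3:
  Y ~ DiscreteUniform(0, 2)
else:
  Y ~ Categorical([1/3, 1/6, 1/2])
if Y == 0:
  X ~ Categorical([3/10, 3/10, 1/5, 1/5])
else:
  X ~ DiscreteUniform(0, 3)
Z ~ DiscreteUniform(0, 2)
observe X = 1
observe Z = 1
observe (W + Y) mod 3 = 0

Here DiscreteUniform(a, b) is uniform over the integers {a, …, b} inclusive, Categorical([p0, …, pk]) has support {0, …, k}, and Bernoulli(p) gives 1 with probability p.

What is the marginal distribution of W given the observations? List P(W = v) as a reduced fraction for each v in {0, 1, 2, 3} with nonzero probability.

P(W=0) = 3/11, P(W=1) = 15/44, P(W=2) = 5/44, P(W=3) = 3/11

Enumerate traces; 4 have nonzero weight after conditioning:
  (W=0, Y=0, X=1, Z=1) weight 1/120
  (W=1, Y=2, X=1, Z=1) weight 1/96
  (W=2, Y=1, X=1, Z=1) weight 1/288
  (W=3, Y=0, X=1, Z=1) weight 1/120
Group by W:
  weight(W=0) = 1/120
  weight(W=1) = 1/96
  weight(W=2) = 1/288
  weight(W=3) = 1/120
Total weight = 1/120 + 1/96 + 1/288 + 1/120 = 11/360
P(W=0 | obs) = 1/120 / 11/360 = 3/11
P(W=1 | obs) = 1/96 / 11/360 = 15/44
P(W=2 | obs) = 1/288 / 11/360 = 5/44
P(W=3 | obs) = 1/120 / 11/360 = 3/11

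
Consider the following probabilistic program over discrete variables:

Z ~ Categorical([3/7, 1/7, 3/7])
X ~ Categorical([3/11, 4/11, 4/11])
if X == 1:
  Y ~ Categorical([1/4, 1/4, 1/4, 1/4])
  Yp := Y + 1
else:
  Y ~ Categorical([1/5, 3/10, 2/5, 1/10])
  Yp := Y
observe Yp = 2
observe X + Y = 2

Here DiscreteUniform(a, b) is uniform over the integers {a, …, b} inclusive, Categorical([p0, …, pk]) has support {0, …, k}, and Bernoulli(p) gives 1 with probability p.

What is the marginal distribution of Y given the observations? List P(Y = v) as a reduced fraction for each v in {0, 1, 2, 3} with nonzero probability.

Enumerate traces; 6 have nonzero weight after conditioning:
  (Z=0, X=0, Y=2) weight 18/385
  (Z=0, X=1, Y=1) weight 3/77
  (Z=1, X=0, Y=2) weight 6/385
  (Z=1, X=1, Y=1) weight 1/77
  (Z=2, X=0, Y=2) weight 18/385
  (Z=2, X=1, Y=1) weight 3/77
Group by Y:
  weight(Y=1) = 1/11
  weight(Y=2) = 6/55
Total weight = 1/11 + 6/55 = 1/5
P(Y=1 | obs) = 1/11 / 1/5 = 5/11
P(Y=2 | obs) = 6/55 / 1/5 = 6/11

P(Y=1) = 5/11, P(Y=2) = 6/11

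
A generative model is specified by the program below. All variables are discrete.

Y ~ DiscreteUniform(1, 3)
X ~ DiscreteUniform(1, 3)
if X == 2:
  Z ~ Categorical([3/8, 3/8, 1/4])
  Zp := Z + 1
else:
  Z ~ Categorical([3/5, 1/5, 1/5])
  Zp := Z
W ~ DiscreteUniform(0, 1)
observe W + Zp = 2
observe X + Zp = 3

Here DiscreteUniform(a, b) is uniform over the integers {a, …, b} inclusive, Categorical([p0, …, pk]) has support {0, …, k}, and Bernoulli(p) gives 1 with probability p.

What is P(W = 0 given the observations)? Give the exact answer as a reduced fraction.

P(W = 0 | obs) = 8/23

Enumerate traces; 6 have nonzero weight after conditioning:
  (Y=1, X=1, Z=2, W=0) weight 1/90
  (Y=1, X=2, Z=0, W=1) weight 1/48
  (Y=2, X=1, Z=2, W=0) weight 1/90
  (Y=2, X=2, Z=0, W=1) weight 1/48
  (Y=3, X=1, Z=2, W=0) weight 1/90
  (Y=3, X=2, Z=0, W=1) weight 1/48
Group by W:
  weight(W=0) = 1/30
  weight(W=1) = 1/16
Total weight = 1/30 + 1/16 = 23/240
P(W=0 | obs) = 1/30 / 23/240 = 8/23
P(W=1 | obs) = 1/16 / 23/240 = 15/23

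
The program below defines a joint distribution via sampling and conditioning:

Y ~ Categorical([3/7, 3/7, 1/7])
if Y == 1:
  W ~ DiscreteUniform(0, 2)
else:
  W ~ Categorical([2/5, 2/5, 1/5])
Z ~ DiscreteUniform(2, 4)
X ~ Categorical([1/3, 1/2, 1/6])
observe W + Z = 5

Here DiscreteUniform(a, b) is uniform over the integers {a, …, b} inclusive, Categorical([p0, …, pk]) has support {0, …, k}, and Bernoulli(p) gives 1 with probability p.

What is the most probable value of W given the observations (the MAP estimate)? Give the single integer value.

Enumerate traces; 18 have nonzero weight after conditioning:
  (Y=0, W=1, Z=4, X=0) weight 2/105
  (Y=0, W=1, Z=4, X=1) weight 1/35
  (Y=0, W=1, Z=4, X=2) weight 1/105
  (Y=0, W=2, Z=3, X=0) weight 1/105
  (Y=0, W=2, Z=3, X=1) weight 1/70
  (Y=0, W=2, Z=3, X=2) weight 1/210
  (Y=1, W=1, Z=4, X=0) weight 1/63
  (Y=1, W=1, Z=4, X=1) weight 1/42
  … 10 more
Group by W:
  weight(W=1) = 13/105
  weight(W=2) = 3/35
Total weight = 13/105 + 3/35 = 22/105
P(W=1 | obs) = 13/105 / 22/105 = 13/22
P(W=2 | obs) = 3/35 / 22/105 = 9/22
argmax = 1

argmax_v P(W = v | obs) = 1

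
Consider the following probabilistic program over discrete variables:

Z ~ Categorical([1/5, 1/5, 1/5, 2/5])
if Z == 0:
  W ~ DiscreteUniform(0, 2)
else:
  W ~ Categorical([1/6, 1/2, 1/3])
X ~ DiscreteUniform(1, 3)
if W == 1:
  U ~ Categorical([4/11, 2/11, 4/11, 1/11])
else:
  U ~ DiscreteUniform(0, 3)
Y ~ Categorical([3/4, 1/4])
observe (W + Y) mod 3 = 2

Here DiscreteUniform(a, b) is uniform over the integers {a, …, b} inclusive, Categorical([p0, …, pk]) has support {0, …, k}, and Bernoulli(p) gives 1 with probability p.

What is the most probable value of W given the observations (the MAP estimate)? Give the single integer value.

argmax_v P(W = v | obs) = 2

Enumerate traces; 96 have nonzero weight after conditioning:
  (Z=0, W=1, X=1, U=0, Y=1) weight 1/495
  (Z=0, W=1, X=1, U=1, Y=1) weight 1/990
  (Z=0, W=1, X=1, U=2, Y=1) weight 1/495
  (Z=0, W=1, X=1, U=3, Y=1) weight 1/1980
  (Z=0, W=1, X=2, U=0, Y=1) weight 1/495
  (Z=0, W=1, X=2, U=1, Y=1) weight 1/990
  (Z=0, W=1, X=2, U=2, Y=1) weight 1/495
  (Z=0, W=1, X=2, U=3, Y=1) weight 1/1980
  (Z=0, W=2, X=1, U=0, Y=0) weight 1/240
  … 87 more
Group by W:
  weight(W=1) = 7/60
  weight(W=2) = 1/4
Total weight = 7/60 + 1/4 = 11/30
P(W=1 | obs) = 7/60 / 11/30 = 7/22
P(W=2 | obs) = 1/4 / 11/30 = 15/22
argmax = 2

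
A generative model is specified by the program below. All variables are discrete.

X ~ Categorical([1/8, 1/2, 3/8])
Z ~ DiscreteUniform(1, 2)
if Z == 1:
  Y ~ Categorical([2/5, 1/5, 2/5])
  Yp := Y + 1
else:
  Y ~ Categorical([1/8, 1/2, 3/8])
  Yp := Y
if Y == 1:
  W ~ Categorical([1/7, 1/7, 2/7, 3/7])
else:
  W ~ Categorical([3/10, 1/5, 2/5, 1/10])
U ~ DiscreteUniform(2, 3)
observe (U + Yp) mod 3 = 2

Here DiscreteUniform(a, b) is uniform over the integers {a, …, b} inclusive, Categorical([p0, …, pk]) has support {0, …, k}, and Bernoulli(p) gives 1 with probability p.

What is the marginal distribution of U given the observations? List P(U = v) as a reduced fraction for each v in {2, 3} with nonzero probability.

P(U=2) = 21/44, P(U=3) = 23/44

Enumerate traces; 48 have nonzero weight after conditioning:
  (X=0, Z=1, Y=1, W=0, U=3) weight 1/1120
  (X=0, Z=1, Y=1, W=1, U=3) weight 1/1120
  (X=0, Z=1, Y=1, W=2, U=3) weight 1/560
  (X=0, Z=1, Y=1, W=3, U=3) weight 3/1120
  (X=0, Z=1, Y=2, W=0, U=2) weight 3/800
  (X=0, Z=1, Y=2, W=1, U=2) weight 1/400
  (X=0, Z=1, Y=2, W=2, U=2) weight 1/200
  (X=0, Z=1, Y=2, W=3, U=2) weight 1/800
  … 40 more
Group by U:
  weight(U=2) = 21/160
  weight(U=3) = 23/160
Total weight = 21/160 + 23/160 = 11/40
P(U=2 | obs) = 21/160 / 11/40 = 21/44
P(U=3 | obs) = 23/160 / 11/40 = 23/44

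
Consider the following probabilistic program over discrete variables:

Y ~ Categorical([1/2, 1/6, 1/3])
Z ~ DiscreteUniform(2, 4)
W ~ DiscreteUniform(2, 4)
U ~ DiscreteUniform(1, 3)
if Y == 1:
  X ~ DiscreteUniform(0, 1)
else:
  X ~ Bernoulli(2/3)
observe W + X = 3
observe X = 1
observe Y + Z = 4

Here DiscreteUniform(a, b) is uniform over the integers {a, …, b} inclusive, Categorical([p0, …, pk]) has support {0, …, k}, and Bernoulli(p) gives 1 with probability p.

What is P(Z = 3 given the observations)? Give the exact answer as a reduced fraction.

P(Z = 3 | obs) = 3/23

Enumerate traces; 9 have nonzero weight after conditioning:
  (Y=0, Z=4, W=2, U=1, X=1) weight 1/81
  (Y=0, Z=4, W=2, U=2, X=1) weight 1/81
  (Y=0, Z=4, W=2, U=3, X=1) weight 1/81
  (Y=1, Z=3, W=2, U=1, X=1) weight 1/324
  (Y=1, Z=3, W=2, U=2, X=1) weight 1/324
  (Y=1, Z=3, W=2, U=3, X=1) weight 1/324
  (Y=2, Z=2, W=2, U=1, X=1) weight 2/243
  (Y=2, Z=2, W=2, U=2, X=1) weight 2/243
  … 1 more
Group by Z:
  weight(Z=2) = 2/81
  weight(Z=3) = 1/108
  weight(Z=4) = 1/27
Total weight = 2/81 + 1/108 + 1/27 = 23/324
P(Z=2 | obs) = 2/81 / 23/324 = 8/23
P(Z=3 | obs) = 1/108 / 23/324 = 3/23
P(Z=4 | obs) = 1/27 / 23/324 = 12/23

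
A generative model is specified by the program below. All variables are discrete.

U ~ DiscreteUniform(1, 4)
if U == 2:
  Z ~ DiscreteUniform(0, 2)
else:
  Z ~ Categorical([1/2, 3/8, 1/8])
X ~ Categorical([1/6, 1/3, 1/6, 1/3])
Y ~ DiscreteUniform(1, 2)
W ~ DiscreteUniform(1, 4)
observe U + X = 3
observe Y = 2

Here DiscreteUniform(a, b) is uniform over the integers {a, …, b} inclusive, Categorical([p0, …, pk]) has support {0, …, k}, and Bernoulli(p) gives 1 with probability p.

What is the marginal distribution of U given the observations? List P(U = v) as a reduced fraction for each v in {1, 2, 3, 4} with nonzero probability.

P(U=1) = 1/4, P(U=2) = 1/2, P(U=3) = 1/4

Enumerate traces; 36 have nonzero weight after conditioning:
  (U=1, Z=0, X=2, Y=2, W=1) weight 1/384
  (U=1, Z=0, X=2, Y=2, W=2) weight 1/384
  (U=1, Z=0, X=2, Y=2, W=3) weight 1/384
  (U=1, Z=0, X=2, Y=2, W=4) weight 1/384
  (U=1, Z=1, X=2, Y=2, W=1) weight 1/512
  (U=1, Z=1, X=2, Y=2, W=2) weight 1/512
  (U=1, Z=1, X=2, Y=2, W=3) weight 1/512
  (U=1, Z=1, X=2, Y=2, W=4) weight 1/512
  (U=2, Z=0, X=1, Y=2, W=1) weight 1/288
  (U=3, Z=0, X=0, Y=2, W=1) weight 1/384
  … 26 more
Group by U:
  weight(U=1) = 1/48
  weight(U=2) = 1/24
  weight(U=3) = 1/48
Total weight = 1/48 + 1/24 + 1/48 = 1/12
P(U=1 | obs) = 1/48 / 1/12 = 1/4
P(U=2 | obs) = 1/24 / 1/12 = 1/2
P(U=3 | obs) = 1/48 / 1/12 = 1/4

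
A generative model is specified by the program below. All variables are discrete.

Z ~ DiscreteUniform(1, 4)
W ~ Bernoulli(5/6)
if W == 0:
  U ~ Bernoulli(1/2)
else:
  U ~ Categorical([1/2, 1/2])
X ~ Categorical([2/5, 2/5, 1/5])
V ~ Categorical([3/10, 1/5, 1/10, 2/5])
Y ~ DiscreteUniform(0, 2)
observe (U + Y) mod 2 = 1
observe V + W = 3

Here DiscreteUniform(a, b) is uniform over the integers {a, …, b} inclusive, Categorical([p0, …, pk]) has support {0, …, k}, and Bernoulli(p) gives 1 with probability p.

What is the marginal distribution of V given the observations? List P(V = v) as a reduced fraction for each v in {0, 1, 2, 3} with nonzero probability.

Enumerate traces; 72 have nonzero weight after conditioning:
  (Z=1, W=0, U=0, X=0, V=3, Y=1) weight 1/900
  (Z=1, W=0, U=0, X=1, V=3, Y=1) weight 1/900
  (Z=1, W=0, U=0, X=2, V=3, Y=1) weight 1/1800
  (Z=1, W=0, U=1, X=0, V=3, Y=0) weight 1/900
  (Z=1, W=0, U=1, X=0, V=3, Y=2) weight 1/900
  (Z=1, W=0, U=1, X=1, V=3, Y=0) weight 1/900
  (Z=1, W=0, U=1, X=1, V=3, Y=2) weight 1/900
  (Z=1, W=0, U=1, X=2, V=3, Y=0) weight 1/1800
  (Z=1, W=1, U=0, X=0, V=2, Y=1) weight 1/720
  … 63 more
Group by V:
  weight(V=2) = 1/24
  weight(V=3) = 1/30
Total weight = 1/24 + 1/30 = 3/40
P(V=2 | obs) = 1/24 / 3/40 = 5/9
P(V=3 | obs) = 1/30 / 3/40 = 4/9

P(V=2) = 5/9, P(V=3) = 4/9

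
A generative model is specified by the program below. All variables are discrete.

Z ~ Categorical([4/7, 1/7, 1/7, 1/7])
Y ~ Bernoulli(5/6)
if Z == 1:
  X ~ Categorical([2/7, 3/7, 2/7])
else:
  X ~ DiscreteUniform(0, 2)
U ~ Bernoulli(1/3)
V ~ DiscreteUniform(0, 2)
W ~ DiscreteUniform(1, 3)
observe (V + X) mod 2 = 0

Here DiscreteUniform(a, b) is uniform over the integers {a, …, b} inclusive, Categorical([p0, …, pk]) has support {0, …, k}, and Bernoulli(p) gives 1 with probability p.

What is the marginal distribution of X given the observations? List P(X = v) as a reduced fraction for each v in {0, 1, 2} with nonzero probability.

Enumerate traces; 240 have nonzero weight after conditioning:
  (Z=0, Y=0, X=0, U=0, V=0, W=1) weight 4/1701
  (Z=0, Y=0, X=0, U=0, V=0, W=2) weight 4/1701
  (Z=0, Y=0, X=0, U=0, V=0, W=3) weight 4/1701
  (Z=0, Y=0, X=0, U=0, V=2, W=1) weight 4/1701
  (Z=0, Y=0, X=0, U=0, V=2, W=2) weight 4/1701
  (Z=0, Y=0, X=0, U=0, V=2, W=3) weight 4/1701
  (Z=0, Y=0, X=0, U=1, V=0, W=1) weight 2/1701
  (Z=0, Y=0, X=0, U=1, V=0, W=2) weight 2/1701
  (Z=0, Y=0, X=1, U=0, V=1, W=1) weight 4/1701
  (Z=0, Y=0, X=2, U=0, V=0, W=1) weight 4/1701
  … 230 more
Group by X:
  weight(X=0) = 32/147
  weight(X=1) = 17/147
  weight(X=2) = 32/147
Total weight = 32/147 + 17/147 + 32/147 = 27/49
P(X=0 | obs) = 32/147 / 27/49 = 32/81
P(X=1 | obs) = 17/147 / 27/49 = 17/81
P(X=2 | obs) = 32/147 / 27/49 = 32/81

P(X=0) = 32/81, P(X=1) = 17/81, P(X=2) = 32/81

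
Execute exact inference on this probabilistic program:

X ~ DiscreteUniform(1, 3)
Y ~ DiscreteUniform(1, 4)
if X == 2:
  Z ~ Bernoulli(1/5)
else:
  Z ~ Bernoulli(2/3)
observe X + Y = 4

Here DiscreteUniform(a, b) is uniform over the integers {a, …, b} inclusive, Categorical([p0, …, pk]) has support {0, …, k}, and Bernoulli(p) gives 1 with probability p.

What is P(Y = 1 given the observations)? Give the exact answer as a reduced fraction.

Enumerate traces; 6 have nonzero weight after conditioning:
  (X=1, Y=3, Z=0) weight 1/36
  (X=1, Y=3, Z=1) weight 1/18
  (X=2, Y=2, Z=0) weight 1/15
  (X=2, Y=2, Z=1) weight 1/60
  (X=3, Y=1, Z=0) weight 1/36
  (X=3, Y=1, Z=1) weight 1/18
Group by Y:
  weight(Y=1) = 1/12
  weight(Y=2) = 1/12
  weight(Y=3) = 1/12
Total weight = 1/12 + 1/12 + 1/12 = 1/4
P(Y=1 | obs) = 1/12 / 1/4 = 1/3
P(Y=2 | obs) = 1/12 / 1/4 = 1/3
P(Y=3 | obs) = 1/12 / 1/4 = 1/3

P(Y = 1 | obs) = 1/3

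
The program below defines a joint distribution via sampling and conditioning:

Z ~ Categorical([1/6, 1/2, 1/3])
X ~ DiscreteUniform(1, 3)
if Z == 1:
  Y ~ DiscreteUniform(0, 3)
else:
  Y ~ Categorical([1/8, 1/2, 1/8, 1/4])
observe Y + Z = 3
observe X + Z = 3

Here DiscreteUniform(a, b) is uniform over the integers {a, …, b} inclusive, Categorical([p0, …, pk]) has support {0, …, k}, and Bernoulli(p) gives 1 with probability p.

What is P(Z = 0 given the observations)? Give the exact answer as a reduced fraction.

P(Z = 0 | obs) = 1/8

Enumerate traces; 3 have nonzero weight after conditioning:
  (Z=0, X=3, Y=3) weight 1/72
  (Z=1, X=2, Y=2) weight 1/24
  (Z=2, X=1, Y=1) weight 1/18
Group by Z:
  weight(Z=0) = 1/72
  weight(Z=1) = 1/24
  weight(Z=2) = 1/18
Total weight = 1/72 + 1/24 + 1/18 = 1/9
P(Z=0 | obs) = 1/72 / 1/9 = 1/8
P(Z=1 | obs) = 1/24 / 1/9 = 3/8
P(Z=2 | obs) = 1/18 / 1/9 = 1/2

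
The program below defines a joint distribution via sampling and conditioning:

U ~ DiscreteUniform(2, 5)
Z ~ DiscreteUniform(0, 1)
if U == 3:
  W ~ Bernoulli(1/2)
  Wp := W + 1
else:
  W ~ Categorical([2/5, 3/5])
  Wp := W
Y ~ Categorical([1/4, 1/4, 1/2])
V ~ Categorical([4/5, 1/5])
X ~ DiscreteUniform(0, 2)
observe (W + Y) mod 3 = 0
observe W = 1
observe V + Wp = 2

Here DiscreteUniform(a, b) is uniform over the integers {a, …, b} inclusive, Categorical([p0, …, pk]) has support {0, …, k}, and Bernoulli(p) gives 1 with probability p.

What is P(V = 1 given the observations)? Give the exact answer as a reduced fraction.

P(V = 1 | obs) = 9/19

Enumerate traces; 24 have nonzero weight after conditioning:
  (U=2, Z=0, W=1, Y=2, V=1, X=0) weight 1/400
  (U=2, Z=0, W=1, Y=2, V=1, X=1) weight 1/400
  (U=2, Z=0, W=1, Y=2, V=1, X=2) weight 1/400
  (U=2, Z=1, W=1, Y=2, V=1, X=0) weight 1/400
  (U=2, Z=1, W=1, Y=2, V=1, X=1) weight 1/400
  (U=2, Z=1, W=1, Y=2, V=1, X=2) weight 1/400
  (U=3, Z=0, W=1, Y=2, V=0, X=0) weight 1/120
  (U=3, Z=0, W=1, Y=2, V=0, X=1) weight 1/120
  … 16 more
Group by V:
  weight(V=0) = 1/20
  weight(V=1) = 9/200
Total weight = 1/20 + 9/200 = 19/200
P(V=0 | obs) = 1/20 / 19/200 = 10/19
P(V=1 | obs) = 9/200 / 19/200 = 9/19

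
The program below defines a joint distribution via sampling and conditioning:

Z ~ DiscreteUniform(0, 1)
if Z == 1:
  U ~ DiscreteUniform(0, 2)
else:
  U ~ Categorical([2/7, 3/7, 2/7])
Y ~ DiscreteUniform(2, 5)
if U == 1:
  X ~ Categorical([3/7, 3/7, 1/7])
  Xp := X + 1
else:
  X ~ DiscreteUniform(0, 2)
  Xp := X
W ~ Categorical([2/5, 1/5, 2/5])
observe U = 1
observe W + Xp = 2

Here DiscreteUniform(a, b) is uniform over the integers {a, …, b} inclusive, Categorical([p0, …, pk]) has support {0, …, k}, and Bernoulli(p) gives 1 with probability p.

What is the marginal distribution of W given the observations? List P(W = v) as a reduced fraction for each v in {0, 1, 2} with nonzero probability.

P(W=0) = 2/3, P(W=1) = 1/3

Enumerate traces; 16 have nonzero weight after conditioning:
  (Z=0, U=1, Y=2, X=0, W=1) weight 9/1960
  (Z=0, U=1, Y=2, X=1, W=0) weight 9/980
  (Z=0, U=1, Y=3, X=0, W=1) weight 9/1960
  (Z=0, U=1, Y=3, X=1, W=0) weight 9/980
  (Z=0, U=1, Y=4, X=0, W=1) weight 9/1960
  (Z=0, U=1, Y=4, X=1, W=0) weight 9/980
  (Z=0, U=1, Y=5, X=0, W=1) weight 9/1960
  (Z=0, U=1, Y=5, X=1, W=0) weight 9/980
  … 8 more
Group by W:
  weight(W=0) = 16/245
  weight(W=1) = 8/245
Total weight = 16/245 + 8/245 = 24/245
P(W=0 | obs) = 16/245 / 24/245 = 2/3
P(W=1 | obs) = 8/245 / 24/245 = 1/3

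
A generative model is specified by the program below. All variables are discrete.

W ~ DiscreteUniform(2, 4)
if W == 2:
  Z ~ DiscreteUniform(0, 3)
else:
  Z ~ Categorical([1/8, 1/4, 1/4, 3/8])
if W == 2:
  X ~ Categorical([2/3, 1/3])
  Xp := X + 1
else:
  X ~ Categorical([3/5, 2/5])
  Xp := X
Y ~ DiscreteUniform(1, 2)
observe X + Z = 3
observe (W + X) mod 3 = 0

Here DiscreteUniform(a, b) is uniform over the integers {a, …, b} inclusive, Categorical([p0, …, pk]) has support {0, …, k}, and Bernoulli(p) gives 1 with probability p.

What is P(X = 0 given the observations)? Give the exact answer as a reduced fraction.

Enumerate traces; 4 have nonzero weight after conditioning:
  (W=2, Z=2, X=1, Y=1) weight 1/72
  (W=2, Z=2, X=1, Y=2) weight 1/72
  (W=3, Z=3, X=0, Y=1) weight 3/80
  (W=3, Z=3, X=0, Y=2) weight 3/80
Group by X:
  weight(X=0) = 3/40
  weight(X=1) = 1/36
Total weight = 3/40 + 1/36 = 37/360
P(X=0 | obs) = 3/40 / 37/360 = 27/37
P(X=1 | obs) = 1/36 / 37/360 = 10/37

P(X = 0 | obs) = 27/37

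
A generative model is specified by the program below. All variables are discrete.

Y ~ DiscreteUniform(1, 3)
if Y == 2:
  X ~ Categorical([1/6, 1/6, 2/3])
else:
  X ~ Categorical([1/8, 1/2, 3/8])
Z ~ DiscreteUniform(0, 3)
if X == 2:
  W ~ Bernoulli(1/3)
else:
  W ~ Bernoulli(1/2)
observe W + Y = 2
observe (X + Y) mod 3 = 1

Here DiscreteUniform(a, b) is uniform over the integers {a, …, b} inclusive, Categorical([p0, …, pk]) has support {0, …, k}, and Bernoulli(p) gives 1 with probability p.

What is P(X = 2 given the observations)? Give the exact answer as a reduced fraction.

Enumerate traces; 8 have nonzero weight after conditioning:
  (Y=1, X=0, Z=0, W=1) weight 1/192
  (Y=1, X=0, Z=1, W=1) weight 1/192
  (Y=1, X=0, Z=2, W=1) weight 1/192
  (Y=1, X=0, Z=3, W=1) weight 1/192
  (Y=2, X=2, Z=0, W=0) weight 1/27
  (Y=2, X=2, Z=1, W=0) weight 1/27
  (Y=2, X=2, Z=2, W=0) weight 1/27
  (Y=2, X=2, Z=3, W=0) weight 1/27
Group by X:
  weight(X=0) = 1/48
  weight(X=2) = 4/27
Total weight = 1/48 + 4/27 = 73/432
P(X=0 | obs) = 1/48 / 73/432 = 9/73
P(X=2 | obs) = 4/27 / 73/432 = 64/73

P(X = 2 | obs) = 64/73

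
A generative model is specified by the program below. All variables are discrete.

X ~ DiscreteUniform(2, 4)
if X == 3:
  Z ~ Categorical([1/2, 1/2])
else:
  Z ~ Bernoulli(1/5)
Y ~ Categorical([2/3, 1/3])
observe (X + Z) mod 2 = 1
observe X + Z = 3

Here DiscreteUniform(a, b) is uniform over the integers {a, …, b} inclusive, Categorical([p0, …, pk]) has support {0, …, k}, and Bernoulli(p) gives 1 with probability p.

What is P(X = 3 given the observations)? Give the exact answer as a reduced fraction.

P(X = 3 | obs) = 5/7

Enumerate traces; 4 have nonzero weight after conditioning:
  (X=2, Z=1, Y=0) weight 2/45
  (X=2, Z=1, Y=1) weight 1/45
  (X=3, Z=0, Y=0) weight 1/9
  (X=3, Z=0, Y=1) weight 1/18
Group by X:
  weight(X=2) = 1/15
  weight(X=3) = 1/6
Total weight = 1/15 + 1/6 = 7/30
P(X=2 | obs) = 1/15 / 7/30 = 2/7
P(X=3 | obs) = 1/6 / 7/30 = 5/7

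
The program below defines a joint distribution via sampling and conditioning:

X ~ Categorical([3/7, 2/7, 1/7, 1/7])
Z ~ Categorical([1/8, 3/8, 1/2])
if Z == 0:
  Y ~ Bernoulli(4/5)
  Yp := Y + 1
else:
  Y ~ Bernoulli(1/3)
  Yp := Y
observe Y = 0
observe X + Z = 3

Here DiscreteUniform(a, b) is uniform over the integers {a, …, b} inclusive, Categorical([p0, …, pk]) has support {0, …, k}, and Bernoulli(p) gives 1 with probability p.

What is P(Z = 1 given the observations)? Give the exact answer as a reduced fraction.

P(Z = 1 | obs) = 30/113

Enumerate traces; 3 have nonzero weight after conditioning:
  (X=1, Z=2, Y=0) weight 2/21
  (X=2, Z=1, Y=0) weight 1/28
  (X=3, Z=0, Y=0) weight 1/280
Group by Z:
  weight(Z=0) = 1/280
  weight(Z=1) = 1/28
  weight(Z=2) = 2/21
Total weight = 1/280 + 1/28 + 2/21 = 113/840
P(Z=0 | obs) = 1/280 / 113/840 = 3/113
P(Z=1 | obs) = 1/28 / 113/840 = 30/113
P(Z=2 | obs) = 2/21 / 113/840 = 80/113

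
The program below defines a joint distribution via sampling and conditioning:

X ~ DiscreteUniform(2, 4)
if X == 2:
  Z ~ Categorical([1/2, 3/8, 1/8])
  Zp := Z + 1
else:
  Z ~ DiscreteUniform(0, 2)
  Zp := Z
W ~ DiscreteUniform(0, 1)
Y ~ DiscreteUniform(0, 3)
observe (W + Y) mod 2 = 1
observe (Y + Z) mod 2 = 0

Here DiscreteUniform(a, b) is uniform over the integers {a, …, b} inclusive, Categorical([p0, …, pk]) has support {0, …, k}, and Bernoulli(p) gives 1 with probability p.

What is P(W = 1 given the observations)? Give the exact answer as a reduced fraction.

Enumerate traces; 18 have nonzero weight after conditioning:
  (X=2, Z=0, W=1, Y=0) weight 1/48
  (X=2, Z=0, W=1, Y=2) weight 1/48
  (X=2, Z=1, W=0, Y=1) weight 1/64
  (X=2, Z=1, W=0, Y=3) weight 1/64
  (X=2, Z=2, W=1, Y=0) weight 1/192
  (X=2, Z=2, W=1, Y=2) weight 1/192
  (X=3, Z=0, W=1, Y=0) weight 1/72
  (X=3, Z=0, W=1, Y=2) weight 1/72
  … 10 more
Group by W:
  weight(W=0) = 25/288
  weight(W=1) = 47/288
Total weight = 25/288 + 47/288 = 1/4
P(W=0 | obs) = 25/288 / 1/4 = 25/72
P(W=1 | obs) = 47/288 / 1/4 = 47/72

P(W = 1 | obs) = 47/72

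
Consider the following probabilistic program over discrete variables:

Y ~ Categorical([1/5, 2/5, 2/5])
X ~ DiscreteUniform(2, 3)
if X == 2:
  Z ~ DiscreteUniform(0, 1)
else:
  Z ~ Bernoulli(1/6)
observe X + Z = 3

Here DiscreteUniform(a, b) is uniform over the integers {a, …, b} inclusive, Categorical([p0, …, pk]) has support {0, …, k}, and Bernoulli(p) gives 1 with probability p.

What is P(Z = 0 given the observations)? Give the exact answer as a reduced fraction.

P(Z = 0 | obs) = 5/8

Enumerate traces; 6 have nonzero weight after conditioning:
  (Y=0, X=2, Z=1) weight 1/20
  (Y=0, X=3, Z=0) weight 1/12
  (Y=1, X=2, Z=1) weight 1/10
  (Y=1, X=3, Z=0) weight 1/6
  (Y=2, X=2, Z=1) weight 1/10
  (Y=2, X=3, Z=0) weight 1/6
Group by Z:
  weight(Z=0) = 5/12
  weight(Z=1) = 1/4
Total weight = 5/12 + 1/4 = 2/3
P(Z=0 | obs) = 5/12 / 2/3 = 5/8
P(Z=1 | obs) = 1/4 / 2/3 = 3/8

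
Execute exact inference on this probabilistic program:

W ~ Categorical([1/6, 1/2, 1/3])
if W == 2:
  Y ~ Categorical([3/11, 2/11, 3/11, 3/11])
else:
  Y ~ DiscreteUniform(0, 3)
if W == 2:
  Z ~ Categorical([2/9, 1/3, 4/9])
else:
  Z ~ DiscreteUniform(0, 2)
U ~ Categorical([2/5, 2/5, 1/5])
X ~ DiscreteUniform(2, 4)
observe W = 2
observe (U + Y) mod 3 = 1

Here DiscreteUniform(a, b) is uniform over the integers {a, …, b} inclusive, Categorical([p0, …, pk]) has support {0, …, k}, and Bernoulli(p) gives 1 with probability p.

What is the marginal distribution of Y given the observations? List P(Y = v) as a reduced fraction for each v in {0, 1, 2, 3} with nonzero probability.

Enumerate traces; 36 have nonzero weight after conditioning:
  (W=2, Y=0, Z=0, U=1, X=2) weight 4/1485
  (W=2, Y=0, Z=0, U=1, X=3) weight 4/1485
  (W=2, Y=0, Z=0, U=1, X=4) weight 4/1485
  (W=2, Y=0, Z=1, U=1, X=2) weight 2/495
  (W=2, Y=0, Z=1, U=1, X=3) weight 2/495
  (W=2, Y=0, Z=1, U=1, X=4) weight 2/495
  (W=2, Y=0, Z=2, U=1, X=2) weight 8/1485
  (W=2, Y=0, Z=2, U=1, X=3) weight 8/1485
  (W=2, Y=1, Z=0, U=0, X=2) weight 8/4455
  (W=2, Y=2, Z=0, U=2, X=2) weight 2/1485
  … 26 more
Group by Y:
  weight(Y=0) = 2/55
  weight(Y=1) = 4/165
  weight(Y=2) = 1/55
  weight(Y=3) = 2/55
Total weight = 2/55 + 4/165 + 1/55 + 2/55 = 19/165
P(Y=0 | obs) = 2/55 / 19/165 = 6/19
P(Y=1 | obs) = 4/165 / 19/165 = 4/19
P(Y=2 | obs) = 1/55 / 19/165 = 3/19
P(Y=3 | obs) = 2/55 / 19/165 = 6/19

P(Y=0) = 6/19, P(Y=1) = 4/19, P(Y=2) = 3/19, P(Y=3) = 6/19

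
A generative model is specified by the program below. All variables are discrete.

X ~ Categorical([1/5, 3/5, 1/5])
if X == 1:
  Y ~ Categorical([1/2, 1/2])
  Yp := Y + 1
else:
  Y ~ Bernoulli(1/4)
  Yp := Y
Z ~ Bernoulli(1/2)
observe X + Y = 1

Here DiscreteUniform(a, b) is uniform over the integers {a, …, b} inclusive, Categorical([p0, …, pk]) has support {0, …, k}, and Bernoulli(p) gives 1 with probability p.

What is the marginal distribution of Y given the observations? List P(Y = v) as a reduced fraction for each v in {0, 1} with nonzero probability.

P(Y=0) = 6/7, P(Y=1) = 1/7

Enumerate traces; 4 have nonzero weight after conditioning:
  (X=0, Y=1, Z=0) weight 1/40
  (X=0, Y=1, Z=1) weight 1/40
  (X=1, Y=0, Z=0) weight 3/20
  (X=1, Y=0, Z=1) weight 3/20
Group by Y:
  weight(Y=0) = 3/10
  weight(Y=1) = 1/20
Total weight = 3/10 + 1/20 = 7/20
P(Y=0 | obs) = 3/10 / 7/20 = 6/7
P(Y=1 | obs) = 1/20 / 7/20 = 1/7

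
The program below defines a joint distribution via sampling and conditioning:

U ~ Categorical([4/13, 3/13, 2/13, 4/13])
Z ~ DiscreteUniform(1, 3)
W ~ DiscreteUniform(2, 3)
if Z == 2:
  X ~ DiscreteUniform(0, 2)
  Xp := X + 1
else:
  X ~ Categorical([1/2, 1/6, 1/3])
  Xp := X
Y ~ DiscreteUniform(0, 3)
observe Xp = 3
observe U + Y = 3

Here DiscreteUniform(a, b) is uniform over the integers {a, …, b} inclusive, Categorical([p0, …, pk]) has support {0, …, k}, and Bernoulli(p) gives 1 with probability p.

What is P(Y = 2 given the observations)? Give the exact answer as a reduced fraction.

Enumerate traces; 8 have nonzero weight after conditioning:
  (U=0, Z=2, W=2, X=2, Y=3) weight 1/234
  (U=0, Z=2, W=3, X=2, Y=3) weight 1/234
  (U=1, Z=2, W=2, X=2, Y=2) weight 1/312
  (U=1, Z=2, W=3, X=2, Y=2) weight 1/312
  (U=2, Z=2, W=2, X=2, Y=1) weight 1/468
  (U=2, Z=2, W=3, X=2, Y=1) weight 1/468
  (U=3, Z=2, W=2, X=2, Y=0) weight 1/234
  (U=3, Z=2, W=3, X=2, Y=0) weight 1/234
Group by Y:
  weight(Y=0) = 1/117
  weight(Y=1) = 1/234
  weight(Y=2) = 1/156
  weight(Y=3) = 1/117
Total weight = 1/117 + 1/234 + 1/156 + 1/117 = 1/36
P(Y=0 | obs) = 1/117 / 1/36 = 4/13
P(Y=1 | obs) = 1/234 / 1/36 = 2/13
P(Y=2 | obs) = 1/156 / 1/36 = 3/13
P(Y=3 | obs) = 1/117 / 1/36 = 4/13

P(Y = 2 | obs) = 3/13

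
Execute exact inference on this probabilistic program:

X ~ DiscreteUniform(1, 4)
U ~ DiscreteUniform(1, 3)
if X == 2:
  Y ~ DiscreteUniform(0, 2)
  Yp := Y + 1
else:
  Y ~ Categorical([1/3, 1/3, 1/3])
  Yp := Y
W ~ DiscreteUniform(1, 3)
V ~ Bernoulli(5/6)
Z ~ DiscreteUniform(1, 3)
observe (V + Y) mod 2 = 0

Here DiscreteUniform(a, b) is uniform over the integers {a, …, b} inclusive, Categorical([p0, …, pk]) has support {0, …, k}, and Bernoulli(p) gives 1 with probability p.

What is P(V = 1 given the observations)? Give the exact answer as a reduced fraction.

P(V = 1 | obs) = 5/7

Enumerate traces; 324 have nonzero weight after conditioning:
  (X=1, U=1, Y=0, W=1, V=0, Z=1) weight 1/1944
  (X=1, U=1, Y=0, W=1, V=0, Z=2) weight 1/1944
  (X=1, U=1, Y=0, W=1, V=0, Z=3) weight 1/1944
  (X=1, U=1, Y=0, W=2, V=0, Z=1) weight 1/1944
  (X=1, U=1, Y=0, W=2, V=0, Z=2) weight 1/1944
  (X=1, U=1, Y=0, W=2, V=0, Z=3) weight 1/1944
  (X=1, U=1, Y=0, W=3, V=0, Z=1) weight 1/1944
  (X=1, U=1, Y=0, W=3, V=0, Z=2) weight 1/1944
  (X=1, U=1, Y=1, W=1, V=1, Z=1) weight 5/1944
  … 315 more
Group by V:
  weight(V=0) = 1/9
  weight(V=1) = 5/18
Total weight = 1/9 + 5/18 = 7/18
P(V=0 | obs) = 1/9 / 7/18 = 2/7
P(V=1 | obs) = 5/18 / 7/18 = 5/7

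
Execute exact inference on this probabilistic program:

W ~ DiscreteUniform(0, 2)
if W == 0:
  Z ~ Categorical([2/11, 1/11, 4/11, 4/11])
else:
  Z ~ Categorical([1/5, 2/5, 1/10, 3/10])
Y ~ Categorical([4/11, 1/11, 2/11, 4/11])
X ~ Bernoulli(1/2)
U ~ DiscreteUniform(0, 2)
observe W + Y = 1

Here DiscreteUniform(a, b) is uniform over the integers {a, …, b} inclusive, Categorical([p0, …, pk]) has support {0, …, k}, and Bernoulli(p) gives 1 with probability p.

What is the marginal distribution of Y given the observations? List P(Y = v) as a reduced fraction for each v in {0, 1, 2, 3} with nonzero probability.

Enumerate traces; 48 have nonzero weight after conditioning:
  (W=0, Z=0, Y=1, X=0, U=0) weight 1/1089
  (W=0, Z=0, Y=1, X=0, U=1) weight 1/1089
  (W=0, Z=0, Y=1, X=0, U=2) weight 1/1089
  (W=0, Z=0, Y=1, X=1, U=0) weight 1/1089
  (W=0, Z=0, Y=1, X=1, U=1) weight 1/1089
  (W=0, Z=0, Y=1, X=1, U=2) weight 1/1089
  (W=0, Z=1, Y=1, X=0, U=0) weight 1/2178
  (W=0, Z=1, Y=1, X=0, U=1) weight 1/2178
  (W=1, Z=0, Y=0, X=0, U=0) weight 2/495
  … 39 more
Group by Y:
  weight(Y=0) = 4/33
  weight(Y=1) = 1/33
Total weight = 4/33 + 1/33 = 5/33
P(Y=0 | obs) = 4/33 / 5/33 = 4/5
P(Y=1 | obs) = 1/33 / 5/33 = 1/5

P(Y=0) = 4/5, P(Y=1) = 1/5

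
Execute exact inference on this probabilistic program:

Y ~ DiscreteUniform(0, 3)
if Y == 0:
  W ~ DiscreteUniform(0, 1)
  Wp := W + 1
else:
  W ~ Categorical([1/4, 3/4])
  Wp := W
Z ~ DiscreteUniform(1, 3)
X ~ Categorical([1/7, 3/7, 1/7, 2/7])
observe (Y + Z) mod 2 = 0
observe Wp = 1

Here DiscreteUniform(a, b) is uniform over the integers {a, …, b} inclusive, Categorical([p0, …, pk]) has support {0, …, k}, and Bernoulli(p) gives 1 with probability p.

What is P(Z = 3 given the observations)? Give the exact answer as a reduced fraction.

Enumerate traces; 24 have nonzero weight after conditioning:
  (Y=0, W=0, Z=2, X=0) weight 1/168
  (Y=0, W=0, Z=2, X=1) weight 1/56
  (Y=0, W=0, Z=2, X=2) weight 1/168
  (Y=0, W=0, Z=2, X=3) weight 1/84
  (Y=1, W=1, Z=1, X=0) weight 1/112
  (Y=1, W=1, Z=1, X=1) weight 3/112
  (Y=1, W=1, Z=1, X=2) weight 1/112
  (Y=1, W=1, Z=1, X=3) weight 1/56
  (Y=1, W=1, Z=3, X=0) weight 1/112
  … 15 more
Group by Z:
  weight(Z=1) = 1/8
  weight(Z=2) = 5/48
  weight(Z=3) = 1/8
Total weight = 1/8 + 5/48 + 1/8 = 17/48
P(Z=1 | obs) = 1/8 / 17/48 = 6/17
P(Z=2 | obs) = 5/48 / 17/48 = 5/17
P(Z=3 | obs) = 1/8 / 17/48 = 6/17

P(Z = 3 | obs) = 6/17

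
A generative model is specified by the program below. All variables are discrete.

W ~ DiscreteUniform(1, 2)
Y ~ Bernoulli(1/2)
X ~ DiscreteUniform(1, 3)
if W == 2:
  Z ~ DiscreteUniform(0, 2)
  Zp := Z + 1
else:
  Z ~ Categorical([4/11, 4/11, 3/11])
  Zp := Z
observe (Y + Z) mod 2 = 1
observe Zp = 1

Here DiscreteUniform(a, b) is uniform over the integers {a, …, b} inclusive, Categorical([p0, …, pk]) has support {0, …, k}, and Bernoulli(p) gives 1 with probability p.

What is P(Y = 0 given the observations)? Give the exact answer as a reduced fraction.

Enumerate traces; 6 have nonzero weight after conditioning:
  (W=1, Y=0, X=1, Z=1) weight 1/33
  (W=1, Y=0, X=2, Z=1) weight 1/33
  (W=1, Y=0, X=3, Z=1) weight 1/33
  (W=2, Y=1, X=1, Z=0) weight 1/36
  (W=2, Y=1, X=2, Z=0) weight 1/36
  (W=2, Y=1, X=3, Z=0) weight 1/36
Group by Y:
  weight(Y=0) = 1/11
  weight(Y=1) = 1/12
Total weight = 1/11 + 1/12 = 23/132
P(Y=0 | obs) = 1/11 / 23/132 = 12/23
P(Y=1 | obs) = 1/12 / 23/132 = 11/23

P(Y = 0 | obs) = 12/23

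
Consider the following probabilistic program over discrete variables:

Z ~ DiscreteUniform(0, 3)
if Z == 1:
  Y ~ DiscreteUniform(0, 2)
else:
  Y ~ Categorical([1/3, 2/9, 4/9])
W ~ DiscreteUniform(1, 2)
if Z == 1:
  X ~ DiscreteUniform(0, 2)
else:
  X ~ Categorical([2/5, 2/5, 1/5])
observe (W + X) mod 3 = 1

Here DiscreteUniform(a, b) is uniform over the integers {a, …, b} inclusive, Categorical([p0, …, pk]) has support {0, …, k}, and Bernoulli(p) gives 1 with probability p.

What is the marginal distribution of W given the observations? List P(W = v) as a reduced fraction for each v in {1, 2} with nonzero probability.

Enumerate traces; 24 have nonzero weight after conditioning:
  (Z=0, Y=0, W=1, X=0) weight 1/60
  (Z=0, Y=0, W=2, X=2) weight 1/120
  (Z=0, Y=1, W=1, X=0) weight 1/90
  (Z=0, Y=1, W=2, X=2) weight 1/180
  (Z=0, Y=2, W=1, X=0) weight 1/45
  (Z=0, Y=2, W=2, X=2) weight 1/90
  (Z=1, Y=0, W=1, X=0) weight 1/72
  (Z=1, Y=0, W=2, X=2) weight 1/72
  … 16 more
Group by W:
  weight(W=1) = 23/120
  weight(W=2) = 7/60
Total weight = 23/120 + 7/60 = 37/120
P(W=1 | obs) = 23/120 / 37/120 = 23/37
P(W=2 | obs) = 7/60 / 37/120 = 14/37

P(W=1) = 23/37, P(W=2) = 14/37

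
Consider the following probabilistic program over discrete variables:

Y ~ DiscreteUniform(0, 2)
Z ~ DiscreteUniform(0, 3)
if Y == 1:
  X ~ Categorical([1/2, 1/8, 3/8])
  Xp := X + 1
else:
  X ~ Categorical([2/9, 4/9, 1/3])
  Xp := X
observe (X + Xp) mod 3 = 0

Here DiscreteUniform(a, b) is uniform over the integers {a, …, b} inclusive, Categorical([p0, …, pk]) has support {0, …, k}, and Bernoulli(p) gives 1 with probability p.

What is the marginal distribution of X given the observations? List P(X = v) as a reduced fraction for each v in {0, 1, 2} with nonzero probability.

P(X=0) = 32/41, P(X=1) = 9/41

Enumerate traces; 12 have nonzero weight after conditioning:
  (Y=0, Z=0, X=0) weight 1/54
  (Y=0, Z=1, X=0) weight 1/54
  (Y=0, Z=2, X=0) weight 1/54
  (Y=0, Z=3, X=0) weight 1/54
  (Y=1, Z=0, X=1) weight 1/96
  (Y=1, Z=1, X=1) weight 1/96
  (Y=1, Z=2, X=1) weight 1/96
  (Y=1, Z=3, X=1) weight 1/96
  … 4 more
Group by X:
  weight(X=0) = 4/27
  weight(X=1) = 1/24
Total weight = 4/27 + 1/24 = 41/216
P(X=0 | obs) = 4/27 / 41/216 = 32/41
P(X=1 | obs) = 1/24 / 41/216 = 9/41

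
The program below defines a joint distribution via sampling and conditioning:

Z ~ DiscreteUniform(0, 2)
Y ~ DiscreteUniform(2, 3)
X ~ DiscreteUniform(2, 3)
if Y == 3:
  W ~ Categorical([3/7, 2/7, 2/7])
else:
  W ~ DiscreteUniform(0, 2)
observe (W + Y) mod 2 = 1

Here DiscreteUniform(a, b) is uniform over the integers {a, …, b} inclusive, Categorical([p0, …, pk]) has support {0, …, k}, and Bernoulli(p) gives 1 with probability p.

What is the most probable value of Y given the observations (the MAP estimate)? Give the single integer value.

Enumerate traces; 18 have nonzero weight after conditioning:
  (Z=0, Y=2, X=2, W=1) weight 1/36
  (Z=0, Y=2, X=3, W=1) weight 1/36
  (Z=0, Y=3, X=2, W=0) weight 1/28
  (Z=0, Y=3, X=2, W=2) weight 1/42
  (Z=0, Y=3, X=3, W=0) weight 1/28
  (Z=0, Y=3, X=3, W=2) weight 1/42
  (Z=1, Y=2, X=2, W=1) weight 1/36
  (Z=1, Y=2, X=3, W=1) weight 1/36
  … 10 more
Group by Y:
  weight(Y=2) = 1/6
  weight(Y=3) = 5/14
Total weight = 1/6 + 5/14 = 11/21
P(Y=2 | obs) = 1/6 / 11/21 = 7/22
P(Y=3 | obs) = 5/14 / 11/21 = 15/22
argmax = 3

argmax_v P(Y = v | obs) = 3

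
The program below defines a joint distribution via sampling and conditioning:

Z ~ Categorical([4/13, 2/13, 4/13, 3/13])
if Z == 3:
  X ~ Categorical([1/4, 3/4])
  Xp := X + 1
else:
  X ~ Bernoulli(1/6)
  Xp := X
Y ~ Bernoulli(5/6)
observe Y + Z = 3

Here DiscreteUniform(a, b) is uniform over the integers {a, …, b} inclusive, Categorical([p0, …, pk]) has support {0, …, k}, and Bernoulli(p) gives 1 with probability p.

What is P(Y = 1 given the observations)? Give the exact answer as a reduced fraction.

Enumerate traces; 4 have nonzero weight after conditioning:
  (Z=2, X=0, Y=1) weight 25/117
  (Z=2, X=1, Y=1) weight 5/117
  (Z=3, X=0, Y=0) weight 1/104
  (Z=3, X=1, Y=0) weight 3/104
Group by Y:
  weight(Y=0) = 1/26
  weight(Y=1) = 10/39
Total weight = 1/26 + 10/39 = 23/78
P(Y=0 | obs) = 1/26 / 23/78 = 3/23
P(Y=1 | obs) = 10/39 / 23/78 = 20/23

P(Y = 1 | obs) = 20/23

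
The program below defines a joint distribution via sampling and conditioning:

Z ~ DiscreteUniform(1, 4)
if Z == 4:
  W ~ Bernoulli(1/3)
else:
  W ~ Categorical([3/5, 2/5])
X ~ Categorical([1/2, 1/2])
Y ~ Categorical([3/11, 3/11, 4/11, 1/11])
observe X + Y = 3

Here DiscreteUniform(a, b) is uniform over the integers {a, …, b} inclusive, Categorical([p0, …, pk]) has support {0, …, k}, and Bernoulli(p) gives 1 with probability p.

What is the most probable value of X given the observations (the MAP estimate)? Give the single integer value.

Enumerate traces; 16 have nonzero weight after conditioning:
  (Z=1, W=0, X=0, Y=3) weight 3/440
  (Z=1, W=0, X=1, Y=2) weight 3/110
  (Z=1, W=1, X=0, Y=3) weight 1/220
  (Z=1, W=1, X=1, Y=2) weight 1/55
  (Z=2, W=0, X=0, Y=3) weight 3/440
  (Z=2, W=0, X=1, Y=2) weight 3/110
  (Z=2, W=1, X=0, Y=3) weight 1/220
  (Z=2, W=1, X=1, Y=2) weight 1/55
  … 8 more
Group by X:
  weight(X=0) = 1/22
  weight(X=1) = 2/11
Total weight = 1/22 + 2/11 = 5/22
P(X=0 | obs) = 1/22 / 5/22 = 1/5
P(X=1 | obs) = 2/11 / 5/22 = 4/5
argmax = 1

argmax_v P(X = v | obs) = 1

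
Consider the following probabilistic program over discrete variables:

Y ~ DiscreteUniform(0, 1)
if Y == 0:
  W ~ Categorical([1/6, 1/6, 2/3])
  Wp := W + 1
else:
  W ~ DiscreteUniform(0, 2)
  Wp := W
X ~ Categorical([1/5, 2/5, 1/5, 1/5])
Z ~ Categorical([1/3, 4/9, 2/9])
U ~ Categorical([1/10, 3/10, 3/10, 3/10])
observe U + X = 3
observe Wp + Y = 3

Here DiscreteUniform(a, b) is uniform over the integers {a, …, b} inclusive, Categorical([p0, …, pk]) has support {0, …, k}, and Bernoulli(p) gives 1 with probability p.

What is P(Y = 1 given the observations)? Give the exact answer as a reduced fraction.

P(Y = 1 | obs) = 1/3

Enumerate traces; 24 have nonzero weight after conditioning:
  (Y=0, W=2, X=0, Z=0, U=3) weight 1/150
  (Y=0, W=2, X=0, Z=1, U=3) weight 2/225
  (Y=0, W=2, X=0, Z=2, U=3) weight 1/225
  (Y=0, W=2, X=1, Z=0, U=2) weight 1/75
  (Y=0, W=2, X=1, Z=1, U=2) weight 4/225
  (Y=0, W=2, X=1, Z=2, U=2) weight 2/225
  (Y=0, W=2, X=2, Z=0, U=1) weight 1/150
  (Y=0, W=2, X=2, Z=1, U=1) weight 2/225
  (Y=1, W=2, X=0, Z=0, U=3) weight 1/300
  … 15 more
Group by Y:
  weight(Y=0) = 13/150
  weight(Y=1) = 13/300
Total weight = 13/150 + 13/300 = 13/100
P(Y=0 | obs) = 13/150 / 13/100 = 2/3
P(Y=1 | obs) = 13/300 / 13/100 = 1/3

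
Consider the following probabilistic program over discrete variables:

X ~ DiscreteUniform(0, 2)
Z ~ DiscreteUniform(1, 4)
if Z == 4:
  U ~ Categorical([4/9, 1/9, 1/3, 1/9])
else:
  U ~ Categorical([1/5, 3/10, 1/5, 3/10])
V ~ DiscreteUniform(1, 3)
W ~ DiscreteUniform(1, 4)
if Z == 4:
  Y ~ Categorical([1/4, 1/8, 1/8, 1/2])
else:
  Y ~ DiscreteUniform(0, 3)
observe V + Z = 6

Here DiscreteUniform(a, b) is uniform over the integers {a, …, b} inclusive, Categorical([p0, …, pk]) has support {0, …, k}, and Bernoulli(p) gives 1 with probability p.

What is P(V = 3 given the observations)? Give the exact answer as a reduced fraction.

Enumerate traces; 384 have nonzero weight after conditioning:
  (X=0, Z=3, U=0, V=3, W=1, Y=0) weight 1/2880
  (X=0, Z=3, U=0, V=3, W=1, Y=1) weight 1/2880
  (X=0, Z=3, U=0, V=3, W=1, Y=2) weight 1/2880
  (X=0, Z=3, U=0, V=3, W=1, Y=3) weight 1/2880
  (X=0, Z=3, U=0, V=3, W=2, Y=0) weight 1/2880
  (X=0, Z=3, U=0, V=3, W=2, Y=1) weight 1/2880
  (X=0, Z=3, U=0, V=3, W=2, Y=2) weight 1/2880
  (X=0, Z=3, U=0, V=3, W=2, Y=3) weight 1/2880
  (X=0, Z=4, U=0, V=2, W=1, Y=0) weight 1/1296
  … 375 more
Group by V:
  weight(V=2) = 1/12
  weight(V=3) = 1/12
Total weight = 1/12 + 1/12 = 1/6
P(V=2 | obs) = 1/12 / 1/6 = 1/2
P(V=3 | obs) = 1/12 / 1/6 = 1/2

P(V = 3 | obs) = 1/2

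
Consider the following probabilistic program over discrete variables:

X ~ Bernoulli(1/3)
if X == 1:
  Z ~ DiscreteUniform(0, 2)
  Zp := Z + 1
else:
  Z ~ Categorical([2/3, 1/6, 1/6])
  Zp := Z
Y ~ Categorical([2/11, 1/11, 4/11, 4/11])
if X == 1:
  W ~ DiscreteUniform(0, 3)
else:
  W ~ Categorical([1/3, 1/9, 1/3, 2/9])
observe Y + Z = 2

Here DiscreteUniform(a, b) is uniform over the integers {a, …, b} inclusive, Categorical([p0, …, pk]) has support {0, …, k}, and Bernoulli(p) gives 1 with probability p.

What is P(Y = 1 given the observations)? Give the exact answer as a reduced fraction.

Enumerate traces; 24 have nonzero weight after conditioning:
  (X=0, Z=0, Y=2, W=0) weight 16/297
  (X=0, Z=0, Y=2, W=1) weight 16/891
  (X=0, Z=0, Y=2, W=2) weight 16/297
  (X=0, Z=0, Y=2, W=3) weight 32/891
  (X=0, Z=1, Y=1, W=0) weight 1/297
  (X=0, Z=1, Y=1, W=1) weight 1/891
  (X=0, Z=1, Y=1, W=2) weight 1/297
  (X=0, Z=1, Y=1, W=3) weight 2/891
  (X=0, Z=2, Y=0, W=0) weight 2/297
  … 15 more
Group by Y:
  weight(Y=0) = 4/99
  weight(Y=1) = 2/99
  weight(Y=2) = 20/99
Total weight = 4/99 + 2/99 + 20/99 = 26/99
P(Y=0 | obs) = 4/99 / 26/99 = 2/13
P(Y=1 | obs) = 2/99 / 26/99 = 1/13
P(Y=2 | obs) = 20/99 / 26/99 = 10/13

P(Y = 1 | obs) = 1/13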